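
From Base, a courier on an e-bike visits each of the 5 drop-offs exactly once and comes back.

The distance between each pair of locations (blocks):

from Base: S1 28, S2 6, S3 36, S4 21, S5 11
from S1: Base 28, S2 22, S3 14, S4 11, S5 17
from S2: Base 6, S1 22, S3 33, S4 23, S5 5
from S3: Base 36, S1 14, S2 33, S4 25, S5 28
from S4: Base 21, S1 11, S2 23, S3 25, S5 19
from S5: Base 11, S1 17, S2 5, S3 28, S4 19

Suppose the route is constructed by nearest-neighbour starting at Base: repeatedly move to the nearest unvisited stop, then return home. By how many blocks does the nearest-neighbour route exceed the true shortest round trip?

From Base: S2=6, S5=11, S4=21, S1=28, S3=36 → choose S2 (6).
From S2: S5=5, S1=22, S4=23, S3=33 → choose S5 (5).
From S5: S1=17, S4=19, S3=28 → choose S1 (17).
From S1: S4=11, S3=14 → choose S4 (11).
From S4: S3=25 → choose S3 (25).
NN route Base → S2 → S5 → S1 → S4 → S3 → Base costs 100.
Optimal: Base → S2 → S5 → S3 → S1 → S4 → Base costs 85 (by enumerating all 60 distinct tours).
Excess = 100 − 85 = 15.

15 blocks longer than the optimal tour.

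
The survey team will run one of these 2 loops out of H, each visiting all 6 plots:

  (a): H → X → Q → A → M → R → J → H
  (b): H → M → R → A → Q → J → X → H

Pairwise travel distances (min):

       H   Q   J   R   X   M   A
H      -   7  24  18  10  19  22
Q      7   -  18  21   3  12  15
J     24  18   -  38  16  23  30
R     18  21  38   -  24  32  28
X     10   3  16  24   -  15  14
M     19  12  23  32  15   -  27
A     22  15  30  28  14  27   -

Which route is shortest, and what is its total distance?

(a): 10 + 3 + 15 + 27 + 32 + 38 + 24 = 149
(b): 19 + 32 + 28 + 15 + 18 + 16 + 10 = 138

Shortest is (b), total 138 min.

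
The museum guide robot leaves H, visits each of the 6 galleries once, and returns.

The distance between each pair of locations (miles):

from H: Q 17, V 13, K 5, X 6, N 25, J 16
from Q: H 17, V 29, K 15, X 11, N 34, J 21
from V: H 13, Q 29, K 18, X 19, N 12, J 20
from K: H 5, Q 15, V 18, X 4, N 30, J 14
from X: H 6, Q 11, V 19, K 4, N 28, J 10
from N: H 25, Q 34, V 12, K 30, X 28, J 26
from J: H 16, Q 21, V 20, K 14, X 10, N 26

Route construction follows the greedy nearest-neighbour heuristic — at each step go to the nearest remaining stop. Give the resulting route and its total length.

H → [K:5 / X:6 / V:13 / J:16 / Q:17 / N:25] → K (5)
K → [X:4 / J:14 / Q:15 / V:18 / N:30] → X (4)
X → [J:10 / Q:11 / V:19 / N:28] → J (10)
J → [V:20 / Q:21 / N:26] → V (20)
V → [N:12 / Q:29] → N (12)
N → [Q:34] → Q (34)
Return Q→H: 17.
Total = 5 + 4 + 10 + 20 + 12 + 34 + 17 = 102.

Total distance 102 miles via the nearest-neighbour route H → K → X → J → V → N → Q → H.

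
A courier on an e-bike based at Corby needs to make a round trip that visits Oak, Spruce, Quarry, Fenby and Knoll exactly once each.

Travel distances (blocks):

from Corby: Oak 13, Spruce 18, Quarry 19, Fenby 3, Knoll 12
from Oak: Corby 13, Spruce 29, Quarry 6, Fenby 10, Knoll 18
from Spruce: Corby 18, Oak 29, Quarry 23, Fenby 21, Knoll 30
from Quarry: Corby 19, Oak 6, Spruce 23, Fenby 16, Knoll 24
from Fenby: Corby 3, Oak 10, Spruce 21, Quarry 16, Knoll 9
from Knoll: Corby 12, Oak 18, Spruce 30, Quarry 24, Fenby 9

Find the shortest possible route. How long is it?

Corby→Oak→Spruce→Quarry→Fenby→Knoll→Corby: 13+29+23+16+9+12 = 102
Corby→Oak→Spruce→Quarry→Knoll→Fenby→Corby: 13+29+23+24+9+3 = 101
Corby→Oak→Spruce→Fenby→Quarry→Knoll→Corby: 13+29+21+16+24+12 = 115
Corby→Oak→Spruce→Fenby→Knoll→Quarry→Corby: 13+29+21+9+24+19 = 115
Corby→Oak→Spruce→Knoll→Quarry→Fenby→Corby: 13+29+30+24+16+3 = 115
Corby→Oak→Spruce→Knoll→Fenby→Quarry→Corby: 13+29+30+9+16+19 = 116
Corby→Oak→Quarry→Spruce→Fenby→Knoll→Corby: 13+6+23+21+9+12 = 84
Corby→Oak→Quarry→Spruce→Knoll→Fenby→Corby: 13+6+23+30+9+3 = 84
Corby→Oak→Quarry→Fenby→Spruce→Knoll→Corby: 13+6+16+21+30+12 = 98
Corby→Oak→Quarry→Fenby→Knoll→Spruce→Corby: 13+6+16+9+30+18 = 92
Corby→Oak→Quarry→Knoll→Spruce→Fenby→Corby: 13+6+24+30+21+3 = 97
Corby→Oak→Quarry→Knoll→Fenby→Spruce→Corby: 13+6+24+9+21+18 = 91
Corby→Oak→Fenby→Spruce→Quarry→Knoll→Corby: 13+10+21+23+24+12 = 103
Corby→Oak→Fenby→Spruce→Knoll→Quarry→Corby: 13+10+21+30+24+19 = 117
… (46 more)
Corby→Spruce→Quarry→Oak→Knoll→Fenby→Corby: 18+23+6+18+9+3 = 77  ← best
The minimum is 77.
One optimal route: Corby → Spruce → Quarry → Oak → Knoll → Fenby → Corby (or its reverse).

Shortest round trip = 77 blocks.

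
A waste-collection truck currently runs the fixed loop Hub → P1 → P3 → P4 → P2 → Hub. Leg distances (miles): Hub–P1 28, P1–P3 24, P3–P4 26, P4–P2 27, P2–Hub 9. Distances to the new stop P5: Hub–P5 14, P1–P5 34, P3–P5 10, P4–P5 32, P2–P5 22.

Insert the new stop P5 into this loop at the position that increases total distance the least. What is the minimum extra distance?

Adding 16 miles by placing P5 on the P3–P4 leg.

Insertion cost between consecutive stops i–j is d(i,P5) + d(P5,j) − d(i,j):
  between Hub and P1: 14 + 34 − 28 = 20
  between P1 and P3: 34 + 10 − 24 = 20
  between P3 and P4: 10 + 32 − 26 = 16
  between P4 and P2: 32 + 22 − 27 = 27
  between P2 and Hub: 22 + 14 − 9 = 27
Cheapest insertion is between P3 and P4, adding 16.
New total = 114 + 16 = 130.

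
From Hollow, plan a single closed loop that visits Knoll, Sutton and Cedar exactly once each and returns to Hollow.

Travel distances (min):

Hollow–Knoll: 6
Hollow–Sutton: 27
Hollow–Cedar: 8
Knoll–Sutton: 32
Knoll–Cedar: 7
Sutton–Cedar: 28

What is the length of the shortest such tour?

Minimum total distance: 68 min.

With 3 stops there are 3!/2 = 3 distinct round trips (a route and its reverse cost the same).
Hollow - Knoll - Sutton - Cedar - Hollow: 6+32+28+8 = 74
Hollow - Knoll - Cedar - Sutton - Hollow: 6+7+28+27 = 68
Hollow - Sutton - Knoll - Cedar - Hollow: 27+32+7+8 = 74
The minimum is 68.
One optimal route: Hollow → Knoll → Cedar → Sutton → Hollow (or its reverse).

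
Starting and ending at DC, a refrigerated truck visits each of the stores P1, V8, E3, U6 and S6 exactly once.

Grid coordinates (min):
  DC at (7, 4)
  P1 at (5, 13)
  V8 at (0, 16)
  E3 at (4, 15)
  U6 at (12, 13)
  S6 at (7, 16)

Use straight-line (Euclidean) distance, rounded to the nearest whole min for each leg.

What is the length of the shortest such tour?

38 min — the shortest possible round trip.

With 5 stops there are 5!/2 = 60 distinct round trips (a route and its reverse cost the same).
DC→P1→V8→E3→U6→S6→DC: 9+6+4+8+6+12 = 45
DC→P1→V8→E3→S6→U6→DC: 9+6+4+3+6+10 = 38
DC→P1→V8→U6→E3→S6→DC: 9+6+12+8+3+12 = 50
DC→P1→V8→U6→S6→E3→DC: 9+6+12+6+3+11 = 47
DC→P1→V8→S6→E3→U6→DC: 9+6+7+3+8+10 = 43
DC→P1→V8→S6→U6→E3→DC: 9+6+7+6+8+11 = 47
DC→P1→E3→V8→U6→S6→DC: 9+2+4+12+6+12 = 45
DC→P1→E3→V8→S6→U6→DC: 9+2+4+7+6+10 = 38
DC→P1→E3→U6→V8→S6→DC: 9+2+8+12+7+12 = 50
DC→P1→E3→U6→S6→V8→DC: 9+2+8+6+7+14 = 46
DC→P1→E3→S6→V8→U6→DC: 9+2+3+7+12+10 = 43
DC→P1→E3→S6→U6→V8→DC: 9+2+3+6+12+14 = 46
DC→P1→U6→V8→E3→S6→DC: 9+7+12+4+3+12 = 47
DC→P1→U6→V8→S6→E3→DC: 9+7+12+7+3+11 = 49
… (46 more)
The minimum is 38.
One optimal route: DC → P1 → V8 → E3 → S6 → U6 → DC (or its reverse).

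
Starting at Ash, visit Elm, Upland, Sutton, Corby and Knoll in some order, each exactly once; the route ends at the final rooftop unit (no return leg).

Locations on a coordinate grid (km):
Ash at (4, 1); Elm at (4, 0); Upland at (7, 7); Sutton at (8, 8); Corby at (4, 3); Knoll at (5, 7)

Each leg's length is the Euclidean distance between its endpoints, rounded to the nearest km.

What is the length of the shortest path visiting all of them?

There are 5! = 120 possible orderings.
Ash → Elm → Upland → Sutton → Corby → Knoll: 1+8+1+6+4 = 20
Ash → Elm → Upland → Sutton → Knoll → Corby: 1+8+1+3+4 = 17
Ash → Elm → Upland → Corby → Sutton → Knoll: 1+8+5+6+3 = 23
Ash → Elm → Upland → Corby → Knoll → Sutton: 1+8+5+4+3 = 21
Ash → Elm → Upland → Knoll → Sutton → Corby: 1+8+2+3+6 = 20
Ash → Elm → Upland → Knoll → Corby → Sutton: 1+8+2+4+6 = 21
Ash → Elm → Sutton → Upland → Corby → Knoll: 1+9+1+5+4 = 20
Ash → Elm → Sutton → Upland → Knoll → Corby: 1+9+1+2+4 = 17
Ash → Elm → Sutton → Corby → Upland → Knoll: 1+9+6+5+2 = 23
Ash → Elm → Sutton → Corby → Knoll → Upland: 1+9+6+4+2 = 22
Ash → Elm → Sutton → Knoll → Upland → Corby: 1+9+3+2+5 = 20
Ash → Elm → Sutton → Knoll → Corby → Upland: 1+9+3+4+5 = 22
Ash → Elm → Corby → Upland → Sutton → Knoll: 1+3+5+1+3 = 13
Ash → Elm → Corby → Upland → Knoll → Sutton: 1+3+5+2+3 = 14
… (106 more)
Ash → Elm → Corby → Knoll → Upland → Sutton: 1+3+4+2+1 = 11  ← best
The minimum is 11.
One shortest path: Ash → Elm → Corby → Knoll → Upland → Sutton.

11 km — the minimum one-way total.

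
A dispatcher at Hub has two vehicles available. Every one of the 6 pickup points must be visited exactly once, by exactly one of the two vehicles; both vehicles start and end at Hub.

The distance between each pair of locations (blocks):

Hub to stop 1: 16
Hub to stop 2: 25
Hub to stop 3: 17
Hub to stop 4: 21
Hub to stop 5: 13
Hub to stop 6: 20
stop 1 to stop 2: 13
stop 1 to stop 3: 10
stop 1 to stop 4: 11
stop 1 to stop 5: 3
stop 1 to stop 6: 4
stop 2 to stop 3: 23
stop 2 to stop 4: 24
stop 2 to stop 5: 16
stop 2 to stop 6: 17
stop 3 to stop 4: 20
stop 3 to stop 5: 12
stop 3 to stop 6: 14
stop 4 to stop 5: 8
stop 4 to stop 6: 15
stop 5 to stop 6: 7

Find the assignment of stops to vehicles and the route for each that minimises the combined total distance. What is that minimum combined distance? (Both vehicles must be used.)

112 blocks — the smallest possible combined total.

Check every non-empty split of the stops between the two vehicles; for each half take its own optimal tour:
  {stop 1} + {stop 2, stop 3, stop 4, stop 5, stop 6}: 32 + 93 = 125
  {stop 2} + {stop 1, stop 3, stop 4, stop 5, stop 6}: 50 + 67 = 117
  {stop 1, stop 2} + {stop 3, stop 4, stop 5, stop 6}: 54 + 67 = 121
  {stop 3} + {stop 1, stop 2, stop 4, stop 5, stop 6}: 34 + 78 = 112
  {stop 1, stop 3} + {stop 2, stop 4, stop 5, stop 6}: 43 + 78 = 121
  {stop 2, stop 3} + {stop 1, stop 4, stop 5, stop 6}: 65 + 56 = 121
  … (31 splits in total)
Best: vehicle 1 Hub → stop 3 → Hub = 34; vehicle 2 Hub → stop 2 → stop 1 → stop 6 → stop 4 → stop 5 → Hub = 78; combined 112.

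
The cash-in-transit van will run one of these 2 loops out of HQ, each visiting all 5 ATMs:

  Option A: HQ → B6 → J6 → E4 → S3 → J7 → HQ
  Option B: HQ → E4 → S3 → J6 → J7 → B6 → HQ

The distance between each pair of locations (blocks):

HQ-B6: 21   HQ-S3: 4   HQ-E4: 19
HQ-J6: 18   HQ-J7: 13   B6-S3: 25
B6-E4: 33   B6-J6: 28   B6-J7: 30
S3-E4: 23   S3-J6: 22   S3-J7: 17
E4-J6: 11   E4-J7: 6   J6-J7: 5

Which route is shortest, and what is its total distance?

113 blocks — Option A is the shortest.

Option A: 21 + 28 + 11 + 23 + 17 + 13 = 113
Option B: 19 + 23 + 22 + 5 + 30 + 21 = 120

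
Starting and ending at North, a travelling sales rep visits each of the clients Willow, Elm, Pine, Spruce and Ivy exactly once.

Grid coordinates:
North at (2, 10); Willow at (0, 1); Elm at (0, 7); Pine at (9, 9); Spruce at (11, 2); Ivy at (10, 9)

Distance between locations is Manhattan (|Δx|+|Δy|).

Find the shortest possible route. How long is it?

Shortest round trip = 40.

North→Willow→Elm→Pine→Spruce→Ivy→North: 11+6+11+9+8+9 = 54
North→Willow→Elm→Pine→Ivy→Spruce→North: 11+6+11+1+8+17 = 54
North→Willow→Elm→Spruce→Pine→Ivy→North: 11+6+16+9+1+9 = 52
North→Willow→Elm→Spruce→Ivy→Pine→North: 11+6+16+8+1+8 = 50
North→Willow→Elm→Ivy→Pine→Spruce→North: 11+6+12+1+9+17 = 56
North→Willow→Elm→Ivy→Spruce→Pine→North: 11+6+12+8+9+8 = 54
North→Willow→Pine→Elm→Spruce→Ivy→North: 11+17+11+16+8+9 = 72
North→Willow→Pine→Elm→Ivy→Spruce→North: 11+17+11+12+8+17 = 76
North→Willow→Pine→Spruce→Elm→Ivy→North: 11+17+9+16+12+9 = 74
North→Willow→Pine→Spruce→Ivy→Elm→North: 11+17+9+8+12+5 = 62
North→Willow→Pine→Ivy→Elm→Spruce→North: 11+17+1+12+16+17 = 74
North→Willow→Pine→Ivy→Spruce→Elm→North: 11+17+1+8+16+5 = 58
North→Willow→Spruce→Elm→Pine→Ivy→North: 11+12+16+11+1+9 = 60
North→Willow→Spruce→Elm→Ivy→Pine→North: 11+12+16+12+1+8 = 60
… (46 more)
North→Elm→Willow→Spruce→Ivy→Pine→North: 5+6+12+8+1+8 = 40  ← best
The minimum is 40.
One optimal route: North → Elm → Willow → Spruce → Ivy → Pine → North (or its reverse).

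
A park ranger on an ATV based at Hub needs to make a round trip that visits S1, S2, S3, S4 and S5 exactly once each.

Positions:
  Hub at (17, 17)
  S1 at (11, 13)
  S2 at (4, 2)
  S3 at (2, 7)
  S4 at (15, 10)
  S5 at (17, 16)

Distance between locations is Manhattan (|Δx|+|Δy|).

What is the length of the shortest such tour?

With 5 stops there are 5!/2 = 60 distinct round trips (a route and its reverse cost the same).
Hub-S1-S2-S3-S4-S5-Hub: 10+18+7+16+8+1 = 60
Hub-S1-S2-S3-S5-S4-Hub: 10+18+7+24+8+9 = 76
Hub-S1-S2-S4-S3-S5-Hub: 10+18+19+16+24+1 = 88
Hub-S1-S2-S4-S5-S3-Hub: 10+18+19+8+24+25 = 104
Hub-S1-S2-S5-S3-S4-Hub: 10+18+27+24+16+9 = 104
Hub-S1-S2-S5-S4-S3-Hub: 10+18+27+8+16+25 = 104
Hub-S1-S3-S2-S4-S5-Hub: 10+15+7+19+8+1 = 60
Hub-S1-S3-S2-S5-S4-Hub: 10+15+7+27+8+9 = 76
Hub-S1-S3-S4-S2-S5-Hub: 10+15+16+19+27+1 = 88
Hub-S1-S3-S4-S5-S2-Hub: 10+15+16+8+27+28 = 104
Hub-S1-S3-S5-S2-S4-Hub: 10+15+24+27+19+9 = 104
Hub-S1-S3-S5-S4-S2-Hub: 10+15+24+8+19+28 = 104
Hub-S1-S4-S2-S3-S5-Hub: 10+7+19+7+24+1 = 68
Hub-S1-S4-S2-S5-S3-Hub: 10+7+19+27+24+25 = 112
… (46 more)
The minimum is 60.
One optimal route: Hub → S1 → S2 → S3 → S4 → S5 → Hub (or its reverse).

Shortest round trip = 60.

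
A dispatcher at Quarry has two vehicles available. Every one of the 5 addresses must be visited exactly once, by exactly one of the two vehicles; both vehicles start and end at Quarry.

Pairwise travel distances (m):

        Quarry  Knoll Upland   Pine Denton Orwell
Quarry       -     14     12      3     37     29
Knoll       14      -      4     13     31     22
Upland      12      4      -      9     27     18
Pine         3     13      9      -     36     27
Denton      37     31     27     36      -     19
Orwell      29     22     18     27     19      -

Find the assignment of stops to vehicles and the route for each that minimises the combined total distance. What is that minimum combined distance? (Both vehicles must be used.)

There are 2^4 − 1 = 15 ways to divide the 5 stops into two non-empty groups. For each, the best each vehicle can do is its own shortest tour through its group:
  {Knoll} + {Upland, Pine, Denton, Orwell}: 28 + 86 = 114
  {Upland} + {Knoll, Pine, Denton, Orwell}: 24 + 94 = 118
  {Knoll, Upland} + {Pine, Denton, Orwell}: 30 + 86 = 116
  {Pine} + {Knoll, Upland, Denton, Orwell}: 6 + 92 = 98
  {Knoll, Pine} + {Upland, Denton, Orwell}: 30 + 86 = 116
  {Upland, Pine} + {Knoll, Denton, Orwell}: 24 + 92 = 116
  … (15 splits in total)
Best: vehicle 1 Quarry → Pine → Quarry = 6; vehicle 2 Quarry → Knoll → Upland → Orwell → Denton → Quarry = 92; combined 98.

98 m — the smallest possible combined total.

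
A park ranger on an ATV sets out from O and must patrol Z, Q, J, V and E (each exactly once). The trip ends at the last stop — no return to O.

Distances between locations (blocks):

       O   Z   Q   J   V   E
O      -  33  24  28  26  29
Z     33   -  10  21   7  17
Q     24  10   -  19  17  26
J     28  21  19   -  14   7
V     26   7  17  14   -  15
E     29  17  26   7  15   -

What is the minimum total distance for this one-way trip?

62 blocks — the minimum one-way total.

There are 5! = 120 possible orderings.
O→Z→Q→J→V→E: 33+10+19+14+15 = 91
O→Z→Q→J→E→V: 33+10+19+7+15 = 84
O→Z→Q→V→J→E: 33+10+17+14+7 = 81
O→Z→Q→V→E→J: 33+10+17+15+7 = 82
O→Z→Q→E→J→V: 33+10+26+7+14 = 90
O→Z→Q→E→V→J: 33+10+26+15+14 = 98
O→Z→J→Q→V→E: 33+21+19+17+15 = 105
O→Z→J→Q→E→V: 33+21+19+26+15 = 114
O→Z→J→V→Q→E: 33+21+14+17+26 = 111
O→Z→J→V→E→Q: 33+21+14+15+26 = 109
O→Z→J→E→Q→V: 33+21+7+26+17 = 104
O→Z→J→E→V→Q: 33+21+7+15+17 = 93
O→Z→V→Q→J→E: 33+7+17+19+7 = 83
O→Z→V→Q→E→J: 33+7+17+26+7 = 90
… (106 more)
O→Q→Z→V→J→E: 24+10+7+14+7 = 62  ← best
The minimum is 62.
One shortest path: O → Q → Z → V → J → E.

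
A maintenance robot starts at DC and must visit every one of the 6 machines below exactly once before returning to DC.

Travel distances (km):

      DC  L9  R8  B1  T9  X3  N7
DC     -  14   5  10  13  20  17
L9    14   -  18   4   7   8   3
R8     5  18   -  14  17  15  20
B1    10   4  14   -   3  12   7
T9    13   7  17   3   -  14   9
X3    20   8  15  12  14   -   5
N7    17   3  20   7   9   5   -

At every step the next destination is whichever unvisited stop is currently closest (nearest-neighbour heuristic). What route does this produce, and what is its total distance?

Nearest-neighbour total = 57 km; route DC → R8 → B1 → T9 → L9 → N7 → X3 → DC.

DC → [R8:5 / B1:10 / T9:13 / L9:14 / N7:17 / X3:20] → R8 (5)
R8 → [B1:14 / X3:15 / T9:17 / L9:18 / N7:20] → B1 (14)
B1 → [T9:3 / L9:4 / N7:7 / X3:12] → T9 (3)
T9 → [L9:7 / N7:9 / X3:14] → L9 (7)
L9 → [N7:3 / X3:8] → N7 (3)
N7 → [X3:5] → X3 (5)
Return X3→DC: 20.
Total = 5 + 14 + 3 + 7 + 3 + 5 + 20 = 57.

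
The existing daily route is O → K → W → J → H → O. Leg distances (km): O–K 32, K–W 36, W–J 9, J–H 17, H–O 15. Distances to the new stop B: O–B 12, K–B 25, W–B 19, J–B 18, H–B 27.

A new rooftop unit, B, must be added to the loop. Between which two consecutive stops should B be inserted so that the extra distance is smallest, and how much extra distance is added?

Insertion cost between consecutive stops i–j is d(i,B) + d(B,j) − d(i,j):
  between O and K: 12 + 25 − 32 = 5
  between K and W: 25 + 19 − 36 = 8
  between W and J: 19 + 18 − 9 = 28
  between J and H: 18 + 27 − 17 = 28
  between H and O: 27 + 12 − 15 = 24
Cheapest insertion is between O and K, adding 5.
New total = 109 + 5 = 114.

+5 km — insert B between O and K.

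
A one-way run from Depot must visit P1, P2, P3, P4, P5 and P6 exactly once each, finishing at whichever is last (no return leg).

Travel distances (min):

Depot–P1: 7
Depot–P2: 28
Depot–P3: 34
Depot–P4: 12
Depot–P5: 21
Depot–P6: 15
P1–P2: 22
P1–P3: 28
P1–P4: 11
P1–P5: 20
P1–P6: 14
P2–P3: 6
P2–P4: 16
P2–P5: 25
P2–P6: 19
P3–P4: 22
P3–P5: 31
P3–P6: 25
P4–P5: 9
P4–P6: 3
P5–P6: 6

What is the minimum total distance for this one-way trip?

There are 6! = 720 possible orderings.
Depot → P1 → P2 → P3 → P4 → P5 → P6: 7+22+6+22+9+6 = 72
Depot → P1 → P2 → P3 → P4 → P6 → P5: 7+22+6+22+3+6 = 66
Depot → P1 → P2 → P3 → P5 → P4 → P6: 7+22+6+31+9+3 = 78
Depot → P1 → P2 → P3 → P5 → P6 → P4: 7+22+6+31+6+3 = 75
Depot → P1 → P2 → P3 → P6 → P4 → P5: 7+22+6+25+3+9 = 72
Depot → P1 → P2 → P3 → P6 → P5 → P4: 7+22+6+25+6+9 = 75
Depot → P1 → P2 → P4 → P3 → P5 → P6: 7+22+16+22+31+6 = 104
Depot → P1 → P2 → P4 → P3 → P6 → P5: 7+22+16+22+25+6 = 98
… (712 more)
Depot → P1 → P4 → P5 → P6 → P2 → P3: 7+11+9+6+19+6 = 58  ← best
The minimum is 58.
One shortest path: Depot → P1 → P4 → P5 → P6 → P2 → P3.

Minimum one-way distance = 58 min.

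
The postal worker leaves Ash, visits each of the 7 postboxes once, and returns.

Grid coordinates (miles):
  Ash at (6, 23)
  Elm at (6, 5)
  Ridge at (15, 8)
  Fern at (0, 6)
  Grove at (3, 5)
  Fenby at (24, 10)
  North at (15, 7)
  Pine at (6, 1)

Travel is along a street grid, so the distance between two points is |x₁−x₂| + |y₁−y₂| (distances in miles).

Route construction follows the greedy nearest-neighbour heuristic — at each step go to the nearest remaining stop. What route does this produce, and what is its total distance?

At Ash the remaining stops are Elm 18, Grove 21, Pine 22, Fern 23, Ridge 24, North 25, Fenby 31; go to Elm.
At Elm the remaining stops are Grove 3, Pine 4, Fern 7, North 11, Ridge 12, Fenby 23; go to Grove.
At Grove the remaining stops are Fern 4, Pine 7, North 14, Ridge 15, Fenby 26; go to Fern.
At Fern the remaining stops are Pine 11, North 16, Ridge 17, Fenby 28; go to Pine.
At Pine the remaining stops are North 15, Ridge 16, Fenby 27; go to North.
At North the remaining stops are Ridge 1, Fenby 12; go to Ridge.
At Ridge the remaining stops are Fenby 11; go to Fenby.
Return Fenby→Ash: 31.
Total = 18 + 3 + 4 + 11 + 15 + 1 + 11 + 31 = 94.

94 miles along Ash → Elm → Grove → Fern → Pine → North → Ridge → Fenby → Ash.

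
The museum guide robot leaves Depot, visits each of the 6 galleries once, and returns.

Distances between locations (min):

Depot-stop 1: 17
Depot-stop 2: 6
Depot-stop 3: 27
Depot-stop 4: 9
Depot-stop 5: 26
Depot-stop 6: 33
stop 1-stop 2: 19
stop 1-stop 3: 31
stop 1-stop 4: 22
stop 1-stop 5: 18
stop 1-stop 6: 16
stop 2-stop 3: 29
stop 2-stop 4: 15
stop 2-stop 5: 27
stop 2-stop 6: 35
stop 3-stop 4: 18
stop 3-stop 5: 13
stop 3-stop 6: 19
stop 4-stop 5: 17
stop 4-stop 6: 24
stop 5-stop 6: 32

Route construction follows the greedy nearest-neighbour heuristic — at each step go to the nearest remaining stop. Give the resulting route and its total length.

Total distance 103 min via the nearest-neighbour route Depot → stop 2 → stop 4 → stop 5 → stop 3 → stop 6 → stop 1 → Depot.

From Depot: distances to unvisited — stop 2=6, stop 4=9, stop 1=17, stop 5=26, stop 3=27, stop 6=33. Nearest is stop 2 (6).
From stop 2: distances to unvisited — stop 4=15, stop 1=19, stop 5=27, stop 3=29, stop 6=35. Nearest is stop 4 (15).
From stop 4: distances to unvisited — stop 5=17, stop 3=18, stop 1=22, stop 6=24. Nearest is stop 5 (17).
From stop 5: distances to unvisited — stop 3=13, stop 1=18, stop 6=32. Nearest is stop 3 (13).
From stop 3: distances to unvisited — stop 6=19, stop 1=31. Nearest is stop 6 (19).
From stop 6: distances to unvisited — stop 1=16. Nearest is stop 1 (16).
Return stop 1→Depot: 17.
Total = 6 + 15 + 17 + 13 + 19 + 16 + 17 = 103.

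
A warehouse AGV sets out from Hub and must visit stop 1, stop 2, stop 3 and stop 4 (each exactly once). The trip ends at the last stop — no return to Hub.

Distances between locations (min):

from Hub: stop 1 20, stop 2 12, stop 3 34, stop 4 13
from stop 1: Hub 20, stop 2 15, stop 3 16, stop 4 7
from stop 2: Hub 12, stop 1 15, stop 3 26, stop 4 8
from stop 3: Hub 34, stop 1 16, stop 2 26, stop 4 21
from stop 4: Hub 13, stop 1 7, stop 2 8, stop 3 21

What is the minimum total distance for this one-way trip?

43 min — the minimum one-way total.

There are 4! = 24 possible orderings.
Hub→stop 1→stop 2→stop 3→stop 4: 20+15+26+21 = 82
Hub→stop 1→stop 2→stop 4→stop 3: 20+15+8+21 = 64
Hub→stop 1→stop 3→stop 2→stop 4: 20+16+26+8 = 70
Hub→stop 1→stop 3→stop 4→stop 2: 20+16+21+8 = 65
Hub→stop 1→stop 4→stop 2→stop 3: 20+7+8+26 = 61
Hub→stop 1→stop 4→stop 3→stop 2: 20+7+21+26 = 74
Hub→stop 2→stop 1→stop 3→stop 4: 12+15+16+21 = 64
Hub→stop 2→stop 1→stop 4→stop 3: 12+15+7+21 = 55
Hub→stop 2→stop 3→stop 1→stop 4: 12+26+16+7 = 61
Hub→stop 2→stop 3→stop 4→stop 1: 12+26+21+7 = 66
Hub→stop 2→stop 4→stop 1→stop 3: 12+8+7+16 = 43
Hub→stop 2→stop 4→stop 3→stop 1: 12+8+21+16 = 57
Hub→stop 3→stop 1→stop 2→stop 4: 34+16+15+8 = 73
Hub→stop 3→stop 1→stop 4→stop 2: 34+16+7+8 = 65
… (10 more)
The minimum is 43.
One shortest path: Hub → stop 2 → stop 4 → stop 1 → stop 3.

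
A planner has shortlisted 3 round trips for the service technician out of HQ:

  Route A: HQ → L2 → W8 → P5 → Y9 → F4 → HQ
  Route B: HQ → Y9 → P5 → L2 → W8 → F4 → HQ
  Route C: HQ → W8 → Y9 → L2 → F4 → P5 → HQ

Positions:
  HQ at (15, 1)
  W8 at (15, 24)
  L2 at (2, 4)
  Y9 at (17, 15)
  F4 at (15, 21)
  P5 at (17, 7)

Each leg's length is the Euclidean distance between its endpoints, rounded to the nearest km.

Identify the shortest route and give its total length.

Shortest is Route B, total 84 km.

Route A: 13 + 24 + 17 + 8 + 6 + 20 = 88
Route B: 14 + 8 + 15 + 24 + 3 + 20 = 84
Route C: 23 + 9 + 19 + 21 + 14 + 6 = 92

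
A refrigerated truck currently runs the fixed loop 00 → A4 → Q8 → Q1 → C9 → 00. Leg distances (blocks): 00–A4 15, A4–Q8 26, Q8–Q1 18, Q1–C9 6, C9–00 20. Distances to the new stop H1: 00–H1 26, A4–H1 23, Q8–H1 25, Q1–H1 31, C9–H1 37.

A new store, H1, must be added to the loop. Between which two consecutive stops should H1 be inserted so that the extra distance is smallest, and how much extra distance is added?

Insertion cost between consecutive stops i–j is d(i,H1) + d(H1,j) − d(i,j):
  between 00 and A4: 26 + 23 − 15 = 34
  between A4 and Q8: 23 + 25 − 26 = 22
  between Q8 and Q1: 25 + 31 − 18 = 38
  between Q1 and C9: 31 + 37 − 6 = 62
  between C9 and 00: 37 + 26 − 20 = 43
Cheapest insertion is between A4 and Q8, adding 22.
New total = 85 + 22 = 107.

Adding 22 blocks by placing H1 on the A4–Q8 leg.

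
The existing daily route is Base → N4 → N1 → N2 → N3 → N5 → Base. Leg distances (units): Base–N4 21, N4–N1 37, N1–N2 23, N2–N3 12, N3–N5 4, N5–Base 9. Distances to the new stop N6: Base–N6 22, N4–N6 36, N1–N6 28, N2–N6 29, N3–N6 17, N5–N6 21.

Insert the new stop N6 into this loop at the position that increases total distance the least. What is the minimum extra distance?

Adding 27 by placing N6 on the N4–N1 leg.

Insertion cost between consecutive stops i–j is d(i,N6) + d(N6,j) − d(i,j):
  between Base and N4: 22 + 36 − 21 = 37
  between N4 and N1: 36 + 28 − 37 = 27
  between N1 and N2: 28 + 29 − 23 = 34
  between N2 and N3: 29 + 17 − 12 = 34
  between N3 and N5: 17 + 21 − 4 = 34
  between N5 and Base: 21 + 22 − 9 = 34
Cheapest insertion is between N4 and N1, adding 27.
New total = 106 + 27 = 133.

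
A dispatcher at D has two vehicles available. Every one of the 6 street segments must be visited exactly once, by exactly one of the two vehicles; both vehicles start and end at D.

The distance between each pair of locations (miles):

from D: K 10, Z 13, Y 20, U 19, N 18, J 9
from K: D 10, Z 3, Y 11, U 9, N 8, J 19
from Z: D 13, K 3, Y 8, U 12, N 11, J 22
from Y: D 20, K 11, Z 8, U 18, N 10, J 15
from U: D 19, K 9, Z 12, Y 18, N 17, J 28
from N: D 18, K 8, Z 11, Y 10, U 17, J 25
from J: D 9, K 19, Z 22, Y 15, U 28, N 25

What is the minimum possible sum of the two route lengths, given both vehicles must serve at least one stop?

85 miles — the smallest possible combined total.

There are 2^5 − 1 = 31 ways to divide the 6 stops into two non-empty groups. For each, the best each vehicle can do is its own shortest tour through its group:
  {K} + {Z, Y, U, N, J}: 20 + 76 = 96
  {Z} + {K, Y, U, N, J}: 26 + 70 = 96
  {K, Z} + {Y, U, N, J}: 26 + 70 = 96
  {Y} + {K, Z, U, N, J}: 40 + 76 = 116
  {K, Y} + {Z, U, N, J}: 41 + 76 = 117
  {Z, Y} + {K, U, N, J}: 41 + 70 = 111
  … (31 splits in total)
  {K, Z, Y, U, N} + {J}: 67 + 18 = 85  ← best
Best: vehicle 1 D → K → Z → Y → N → U → D = 67; vehicle 2 D → J → D = 18; combined 85.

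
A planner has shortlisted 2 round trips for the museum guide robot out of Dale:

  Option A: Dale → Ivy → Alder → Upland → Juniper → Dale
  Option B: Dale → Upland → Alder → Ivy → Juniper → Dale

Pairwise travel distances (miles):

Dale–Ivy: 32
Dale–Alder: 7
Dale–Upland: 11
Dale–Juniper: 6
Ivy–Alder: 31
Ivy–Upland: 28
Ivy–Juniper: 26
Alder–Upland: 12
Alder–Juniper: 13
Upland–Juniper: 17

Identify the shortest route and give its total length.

Shortest is Option B, total 86 miles.

Option A: 32 + 31 + 12 + 17 + 6 = 98
Option B: 11 + 12 + 31 + 26 + 6 = 86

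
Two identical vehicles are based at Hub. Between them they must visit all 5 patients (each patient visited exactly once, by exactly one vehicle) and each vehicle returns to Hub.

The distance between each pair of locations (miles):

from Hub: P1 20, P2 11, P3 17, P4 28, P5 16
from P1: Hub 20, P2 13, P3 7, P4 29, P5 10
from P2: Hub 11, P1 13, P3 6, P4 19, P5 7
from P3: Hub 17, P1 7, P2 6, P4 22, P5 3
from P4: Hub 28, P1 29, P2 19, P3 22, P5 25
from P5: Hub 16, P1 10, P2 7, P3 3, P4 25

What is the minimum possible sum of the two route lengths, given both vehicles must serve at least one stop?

Check every non-empty split of the stops between the two vehicles; for each half take its own optimal tour:
  {P1} + {P2, P3, P4, P5}: 40 + 71 = 111
  {P2} + {P1, P3, P4, P5}: 22 + 83 = 105
  {P1, P2} + {P3, P4, P5}: 44 + 69 = 113
  {P3} + {P1, P2, P4, P5}: 34 + 84 = 118
  {P1, P3} + {P2, P4, P5}: 44 + 70 = 114
  {P2, P3} + {P1, P4, P5}: 34 + 83 = 117
  … (15 splits in total)
  {P4} + {P1, P2, P3, P5}: 56 + 48 = 104  ← best
Best: vehicle 1 Hub → P4 → Hub = 56; vehicle 2 Hub → P1 → P3 → P5 → P2 → Hub = 48; combined 104.

104 miles — the smallest possible combined total.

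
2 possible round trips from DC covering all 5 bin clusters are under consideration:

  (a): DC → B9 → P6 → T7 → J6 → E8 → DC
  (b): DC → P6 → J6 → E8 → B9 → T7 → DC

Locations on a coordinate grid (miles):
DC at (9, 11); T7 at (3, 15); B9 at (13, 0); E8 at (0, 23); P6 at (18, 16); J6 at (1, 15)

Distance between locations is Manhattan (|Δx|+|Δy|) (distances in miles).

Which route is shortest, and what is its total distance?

(a): 15 + 21 + 16 + 2 + 9 + 21 = 84
(b): 14 + 18 + 9 + 36 + 25 + 10 = 112

Shortest is (a), total 84 miles.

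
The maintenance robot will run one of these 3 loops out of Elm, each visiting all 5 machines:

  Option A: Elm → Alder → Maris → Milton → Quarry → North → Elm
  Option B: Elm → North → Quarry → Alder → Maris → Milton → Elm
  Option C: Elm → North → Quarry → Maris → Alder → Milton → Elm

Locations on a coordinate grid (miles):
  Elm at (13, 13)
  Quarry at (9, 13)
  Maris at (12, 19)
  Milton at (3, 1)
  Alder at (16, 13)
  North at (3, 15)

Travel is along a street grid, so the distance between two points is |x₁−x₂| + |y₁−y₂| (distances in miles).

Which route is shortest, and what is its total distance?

Option A: 3 + 10 + 27 + 18 + 8 + 12 = 78
Option B: 12 + 8 + 7 + 10 + 27 + 22 = 86
Option C: 12 + 8 + 9 + 10 + 25 + 22 = 86

78 miles — Option A is the shortest.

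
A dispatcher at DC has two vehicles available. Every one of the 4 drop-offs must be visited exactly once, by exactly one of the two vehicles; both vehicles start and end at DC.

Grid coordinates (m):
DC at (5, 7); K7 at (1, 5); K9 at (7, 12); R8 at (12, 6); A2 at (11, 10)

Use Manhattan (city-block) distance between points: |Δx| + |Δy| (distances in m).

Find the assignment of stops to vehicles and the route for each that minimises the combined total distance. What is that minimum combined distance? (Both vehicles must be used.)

There are 2^3 − 1 = 7 ways to divide the 4 stops into two non-empty groups. For each, the best each vehicle can do is its own shortest tour through its group:
  {K7} + {K9, R8, A2}: 12 + 26 = 38
  {K9} + {K7, R8, A2}: 14 + 32 = 46
  {K7, K9} + {R8, A2}: 26 + 22 = 48
  {R8} + {K7, K9, A2}: 16 + 34 = 50
  {K7, R8} + {K9, A2}: 26 + 22 = 48
  {K9, R8} + {K7, A2}: 26 + 30 = 56
  … (7 splits in total)
Best: vehicle 1 DC → K7 → DC = 12; vehicle 2 DC → K9 → A2 → R8 → DC = 26; combined 38.

Minimum combined distance: 38 m.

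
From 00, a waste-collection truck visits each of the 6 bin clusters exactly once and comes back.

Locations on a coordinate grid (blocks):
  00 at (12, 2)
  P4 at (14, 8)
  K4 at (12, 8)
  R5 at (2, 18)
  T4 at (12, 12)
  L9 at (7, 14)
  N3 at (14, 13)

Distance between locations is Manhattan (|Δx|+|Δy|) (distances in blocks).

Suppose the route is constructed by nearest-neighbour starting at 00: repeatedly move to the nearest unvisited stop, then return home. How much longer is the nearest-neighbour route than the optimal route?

Excess over optimum: 2 blocks.

00: K4=6, P4=8, T4=10, N3=13, L9=17, R5=26 ⇒ K4
K4: P4=2, T4=4, N3=7, L9=11, R5=20 ⇒ P4
P4: N3=5, T4=6, L9=13, R5=22 ⇒ N3
N3: T4=3, L9=8, R5=17 ⇒ T4
T4: L9=7, R5=16 ⇒ L9
L9: R5=9 ⇒ R5
NN route 00 → K4 → P4 → N3 → T4 → L9 → R5 → 00 costs 58.
Optimal: 00 → P4 → N3 → R5 → L9 → T4 → K4 → 00 costs 56 (by enumerating all 360 distinct tours).
Excess = 58 − 56 = 2.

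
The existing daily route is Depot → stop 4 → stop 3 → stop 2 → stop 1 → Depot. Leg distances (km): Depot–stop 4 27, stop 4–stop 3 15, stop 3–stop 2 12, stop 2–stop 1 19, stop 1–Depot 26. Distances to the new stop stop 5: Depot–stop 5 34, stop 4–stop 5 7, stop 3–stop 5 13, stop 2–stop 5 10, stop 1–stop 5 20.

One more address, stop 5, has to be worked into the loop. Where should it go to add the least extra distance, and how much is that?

+5 km — insert stop 5 between stop 4 and stop 3.

Insertion cost between consecutive stops i–j is d(i,stop 5) + d(stop 5,j) − d(i,j):
  between Depot and stop 4: 34 + 7 − 27 = 14
  between stop 4 and stop 3: 7 + 13 − 15 = 5
  between stop 3 and stop 2: 13 + 10 − 12 = 11
  between stop 2 and stop 1: 10 + 20 − 19 = 11
  between stop 1 and Depot: 20 + 34 − 26 = 28
Cheapest insertion is between stop 4 and stop 3, adding 5.
New total = 99 + 5 = 104.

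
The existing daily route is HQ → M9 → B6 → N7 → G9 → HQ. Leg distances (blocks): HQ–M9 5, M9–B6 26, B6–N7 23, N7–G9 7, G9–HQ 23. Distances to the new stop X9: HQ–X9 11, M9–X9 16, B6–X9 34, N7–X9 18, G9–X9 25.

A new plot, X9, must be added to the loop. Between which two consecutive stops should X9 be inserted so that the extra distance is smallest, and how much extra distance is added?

Insertion cost between consecutive stops i–j is d(i,X9) + d(X9,j) − d(i,j):
  between HQ and M9: 11 + 16 − 5 = 22
  between M9 and B6: 16 + 34 − 26 = 24
  between B6 and N7: 34 + 18 − 23 = 29
  between N7 and G9: 18 + 25 − 7 = 36
  between G9 and HQ: 25 + 11 − 23 = 13
Cheapest insertion is between G9 and HQ, adding 13.
New total = 84 + 13 = 97.

Adding 13 blocks by placing X9 on the G9–HQ leg.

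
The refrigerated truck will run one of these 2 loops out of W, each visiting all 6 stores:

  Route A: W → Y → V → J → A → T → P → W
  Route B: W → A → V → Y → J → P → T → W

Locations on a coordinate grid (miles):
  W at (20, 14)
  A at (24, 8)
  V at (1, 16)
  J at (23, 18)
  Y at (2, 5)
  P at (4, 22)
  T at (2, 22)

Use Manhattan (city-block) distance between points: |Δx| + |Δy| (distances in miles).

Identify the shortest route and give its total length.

Route A: 27 + 12 + 24 + 11 + 36 + 2 + 24 = 136
Route B: 10 + 31 + 12 + 34 + 23 + 2 + 26 = 138

Shortest is Route A, total 136 miles.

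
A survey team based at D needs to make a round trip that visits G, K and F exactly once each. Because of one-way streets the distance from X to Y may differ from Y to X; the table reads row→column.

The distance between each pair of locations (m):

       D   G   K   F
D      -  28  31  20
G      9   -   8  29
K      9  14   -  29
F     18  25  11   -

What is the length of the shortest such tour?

D - G - K - F - D: 28+8+29+18 = 83
D - G - F - K - D: 28+29+11+9 = 77
D - K - G - F - D: 31+14+29+18 = 92
D - K - F - G - D: 31+29+25+9 = 94
D - F - G - K - D: 20+25+8+9 = 62
D - F - K - G - D: 20+11+14+9 = 54
The minimum is 54.
One optimal route: D → F → K → G → D.

Minimum total distance: 54 m.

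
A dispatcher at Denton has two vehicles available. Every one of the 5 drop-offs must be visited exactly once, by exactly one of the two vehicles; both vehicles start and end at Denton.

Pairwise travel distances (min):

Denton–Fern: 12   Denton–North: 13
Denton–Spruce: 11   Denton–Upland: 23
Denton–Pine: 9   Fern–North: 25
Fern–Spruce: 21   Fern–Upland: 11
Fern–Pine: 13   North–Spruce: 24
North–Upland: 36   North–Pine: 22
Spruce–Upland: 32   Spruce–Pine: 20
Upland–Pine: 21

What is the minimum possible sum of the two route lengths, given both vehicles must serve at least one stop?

Minimum combined distance: 99 min.

Try each way of splitting the stops between the two vehicles (each non-empty) and, for each split, find the best tour for each vehicle:
  {Fern} + {North, Spruce, Upland, Pine}: 24 + 99 = 123
  {North} + {Fern, Spruce, Upland, Pine}: 26 + 73 = 99
  {Fern, North} + {Spruce, Upland, Pine}: 50 + 73 = 123
  {Spruce} + {Fern, North, Upland, Pine}: 22 + 79 = 101
  {Fern, Spruce} + {North, Upland, Pine}: 44 + 79 = 123
  {North, Spruce} + {Fern, Upland, Pine}: 48 + 53 = 101
  … (15 splits in total)
Best: vehicle 1 Denton → North → Denton = 26; vehicle 2 Denton → Spruce → Fern → Upland → Pine → Denton = 73; combined 99.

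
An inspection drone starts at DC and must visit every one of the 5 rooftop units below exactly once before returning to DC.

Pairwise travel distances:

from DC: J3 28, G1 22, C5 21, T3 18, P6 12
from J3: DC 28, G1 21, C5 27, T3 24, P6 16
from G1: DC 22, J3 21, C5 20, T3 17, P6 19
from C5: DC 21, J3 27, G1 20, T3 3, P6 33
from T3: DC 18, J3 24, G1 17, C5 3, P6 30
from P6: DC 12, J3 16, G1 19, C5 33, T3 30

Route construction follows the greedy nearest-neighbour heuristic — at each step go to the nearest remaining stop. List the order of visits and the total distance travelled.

90 along DC → P6 → J3 → G1 → T3 → C5 → DC.

At DC the remaining stops are P6 12, T3 18, C5 21, G1 22, J3 28; go to P6.
At P6 the remaining stops are J3 16, G1 19, T3 30, C5 33; go to J3.
At J3 the remaining stops are G1 21, T3 24, C5 27; go to G1.
At G1 the remaining stops are T3 17, C5 20; go to T3.
At T3 the remaining stops are C5 3; go to C5.
Return C5→DC: 21.
Total = 12 + 16 + 21 + 17 + 3 + 21 = 90.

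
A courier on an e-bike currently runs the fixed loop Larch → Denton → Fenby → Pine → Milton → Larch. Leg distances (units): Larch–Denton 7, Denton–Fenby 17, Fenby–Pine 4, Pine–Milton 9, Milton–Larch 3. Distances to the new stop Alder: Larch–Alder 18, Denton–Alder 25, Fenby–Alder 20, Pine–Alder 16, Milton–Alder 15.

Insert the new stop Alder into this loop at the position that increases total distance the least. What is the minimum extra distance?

Insertion cost between consecutive stops i–j is d(i,Alder) + d(Alder,j) − d(i,j):
  between Larch and Denton: 18 + 25 − 7 = 36
  between Denton and Fenby: 25 + 20 − 17 = 28
  between Fenby and Pine: 20 + 16 − 4 = 32
  between Pine and Milton: 16 + 15 − 9 = 22
  between Milton and Larch: 15 + 18 − 3 = 30
Cheapest insertion is between Pine and Milton, adding 22.
New total = 40 + 22 = 62.

Adding 22 by placing Alder on the Pine–Milton leg.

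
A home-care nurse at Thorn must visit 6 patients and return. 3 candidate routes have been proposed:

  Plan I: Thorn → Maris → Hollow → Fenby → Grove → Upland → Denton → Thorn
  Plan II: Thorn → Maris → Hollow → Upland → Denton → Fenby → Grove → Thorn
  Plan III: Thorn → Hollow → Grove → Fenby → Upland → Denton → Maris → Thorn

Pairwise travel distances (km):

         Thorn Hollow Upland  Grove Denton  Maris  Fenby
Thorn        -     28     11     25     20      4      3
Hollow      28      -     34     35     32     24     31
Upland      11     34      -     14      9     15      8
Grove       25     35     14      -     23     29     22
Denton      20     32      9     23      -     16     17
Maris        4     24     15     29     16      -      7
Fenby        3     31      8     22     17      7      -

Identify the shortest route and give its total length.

Plan I: 4 + 24 + 31 + 22 + 14 + 9 + 20 = 124
Plan II: 4 + 24 + 34 + 9 + 17 + 22 + 25 = 135
Plan III: 28 + 35 + 22 + 8 + 9 + 16 + 4 = 122

122 km — Plan III is the shortest.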